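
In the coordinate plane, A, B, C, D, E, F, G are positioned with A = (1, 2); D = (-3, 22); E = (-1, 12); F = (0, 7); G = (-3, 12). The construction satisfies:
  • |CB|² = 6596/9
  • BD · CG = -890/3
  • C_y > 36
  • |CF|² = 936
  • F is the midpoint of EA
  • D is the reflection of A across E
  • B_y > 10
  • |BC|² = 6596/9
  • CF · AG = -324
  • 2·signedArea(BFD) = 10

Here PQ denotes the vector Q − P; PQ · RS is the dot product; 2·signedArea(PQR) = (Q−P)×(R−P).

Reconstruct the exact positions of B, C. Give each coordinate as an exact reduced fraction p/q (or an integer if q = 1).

1. C_x = -6  [line 4·x + -10·y + 394 = 0 ∩ |CF|² = 936]
2. C_y = 37  [line 4·x + -10·y + 394 = 0 ∩ |CF|² = 936]
   → C = (-6, 37)
3. B_x = -4/3  [BD · CG = -890/3 ∩ 2·signedArea(BFD) = 10]
4. B_y = 31/3  [BD · CG = -890/3 ∩ 2·signedArea(BFD) = 10]
   → B = (-4/3, 31/3)

B = (-4/3, 31/3)
C = (-6, 37)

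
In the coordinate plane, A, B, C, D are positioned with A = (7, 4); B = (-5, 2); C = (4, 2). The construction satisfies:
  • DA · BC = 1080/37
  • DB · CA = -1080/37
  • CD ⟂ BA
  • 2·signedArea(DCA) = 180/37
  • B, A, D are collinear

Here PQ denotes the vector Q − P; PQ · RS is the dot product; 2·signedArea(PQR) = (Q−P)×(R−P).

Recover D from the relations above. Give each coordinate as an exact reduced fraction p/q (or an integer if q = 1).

D = (139/37, 128/37)

1. D_x = 139/37  [B, A, D are collinear ∩ CD ⟂ BA]
2. D_y = 128/37  [B, A, D are collinear ∩ CD ⟂ BA]
   → D = (139/37, 128/37)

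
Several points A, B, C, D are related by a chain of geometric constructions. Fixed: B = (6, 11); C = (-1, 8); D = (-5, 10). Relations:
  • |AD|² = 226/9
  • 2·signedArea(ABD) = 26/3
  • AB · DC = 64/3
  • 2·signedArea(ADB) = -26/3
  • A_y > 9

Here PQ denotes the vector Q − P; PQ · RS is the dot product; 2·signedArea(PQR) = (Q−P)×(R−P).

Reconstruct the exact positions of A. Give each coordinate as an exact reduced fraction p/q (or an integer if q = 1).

1. A_x = 0  [2·signedArea(ABD) = 26/3 ∩ AB · DC = 64/3]
2. A_y = 29/3  [2·signedArea(ABD) = 26/3 ∩ AB · DC = 64/3]
   → A = (0, 29/3)

A = (0, 29/3)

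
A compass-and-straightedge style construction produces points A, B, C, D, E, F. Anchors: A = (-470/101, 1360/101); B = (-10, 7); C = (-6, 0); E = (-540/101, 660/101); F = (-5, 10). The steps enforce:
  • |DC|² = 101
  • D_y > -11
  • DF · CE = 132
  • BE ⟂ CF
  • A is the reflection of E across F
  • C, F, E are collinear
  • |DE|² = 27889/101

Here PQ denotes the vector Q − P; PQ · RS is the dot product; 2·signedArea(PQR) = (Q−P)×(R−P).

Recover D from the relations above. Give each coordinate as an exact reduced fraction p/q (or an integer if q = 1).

D = (-7, -10)

1. D_x = -7  [line -66/101·x + -660/101·y + -7062/101 = 0 ∩ |DC|² = 101]
2. D_y = -10  [line -66/101·x + -660/101·y + -7062/101 = 0 ∩ |DC|² = 101]
   → D = (-7, -10)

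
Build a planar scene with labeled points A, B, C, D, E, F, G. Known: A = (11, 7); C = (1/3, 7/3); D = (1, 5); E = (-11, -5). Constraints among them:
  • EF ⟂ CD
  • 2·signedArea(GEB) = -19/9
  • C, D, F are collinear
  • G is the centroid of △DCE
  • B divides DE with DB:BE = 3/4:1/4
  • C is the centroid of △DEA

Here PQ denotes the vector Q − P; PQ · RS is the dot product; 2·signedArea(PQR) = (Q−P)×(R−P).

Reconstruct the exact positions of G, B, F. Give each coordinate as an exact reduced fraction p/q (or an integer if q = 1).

1. G_x = -29/9  [G is the centroid of △DCE]
2. G_y = 7/9  [G is the centroid of △DCE]
   → G = (-29/9, 7/9)
3. B_x = -8  [B divides DE with DB:BE = 3/4:1/4]
4. B_y = -5/2  [B divides DE with DB:BE = 3/4:1/4]
   → B = (-8, -5/2)
5. F_x = -35/17  [C, D, F are collinear ∩ EF ⟂ CD]
6. F_y = -123/17  [C, D, F are collinear ∩ EF ⟂ CD]
   → F = (-35/17, -123/17)

B = (-8, -5/2)
F = (-35/17, -123/17)
G = (-29/9, 7/9)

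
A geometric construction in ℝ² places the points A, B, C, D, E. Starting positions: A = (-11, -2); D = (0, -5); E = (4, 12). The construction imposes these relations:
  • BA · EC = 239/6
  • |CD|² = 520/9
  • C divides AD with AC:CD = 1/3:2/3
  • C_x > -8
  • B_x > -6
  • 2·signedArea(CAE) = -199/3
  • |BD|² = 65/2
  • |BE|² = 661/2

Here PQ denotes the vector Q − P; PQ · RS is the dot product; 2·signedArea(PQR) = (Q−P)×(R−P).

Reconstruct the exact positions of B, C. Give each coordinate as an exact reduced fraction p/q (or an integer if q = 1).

B = (-11/2, -7/2)
C = (-22/3, -3)

1. C_x = -22/3  [C divides AD with AC:CD = 1/3:2/3]
2. C_y = -3  [C divides AD with AC:CD = 1/3:2/3]
   → C = (-22/3, -3)
3. B_x = -11/2  [line 34/3·x + 15·y + 689/6 = 0 ∩ |BE|² = 661/2]
4. B_y = -7/2  [line 34/3·x + 15·y + 689/6 = 0 ∩ |BE|² = 661/2]
   → B = (-11/2, -7/2)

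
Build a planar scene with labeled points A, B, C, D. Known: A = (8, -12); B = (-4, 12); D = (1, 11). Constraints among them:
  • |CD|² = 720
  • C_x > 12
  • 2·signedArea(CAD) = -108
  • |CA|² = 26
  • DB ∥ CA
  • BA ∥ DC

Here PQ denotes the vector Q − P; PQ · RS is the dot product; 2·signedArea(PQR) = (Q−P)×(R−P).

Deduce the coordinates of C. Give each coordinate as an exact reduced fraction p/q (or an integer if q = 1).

1. C_x = 13  [DB ∥ CA ∩ BA ∥ DC]
2. C_y = -13  [DB ∥ CA ∩ BA ∥ DC]
   → C = (13, -13)

C = (13, -13)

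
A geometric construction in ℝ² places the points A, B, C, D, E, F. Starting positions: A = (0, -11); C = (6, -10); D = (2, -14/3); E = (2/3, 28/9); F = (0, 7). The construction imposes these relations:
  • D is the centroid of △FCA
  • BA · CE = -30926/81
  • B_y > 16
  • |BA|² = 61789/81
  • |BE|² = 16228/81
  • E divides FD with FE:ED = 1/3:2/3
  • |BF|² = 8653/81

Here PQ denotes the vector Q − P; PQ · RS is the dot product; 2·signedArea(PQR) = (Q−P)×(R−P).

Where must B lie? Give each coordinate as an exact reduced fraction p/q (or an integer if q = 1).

1. B_x = -14/3  [line 16/3·x + -118/9·y + 19244/81 = 0 ∩ |BA|² = 61789/81]
2. B_y = 146/9  [line 16/3·x + -118/9·y + 19244/81 = 0 ∩ |BA|² = 61789/81]
   → B = (-14/3, 146/9)

B = (-14/3, 146/9)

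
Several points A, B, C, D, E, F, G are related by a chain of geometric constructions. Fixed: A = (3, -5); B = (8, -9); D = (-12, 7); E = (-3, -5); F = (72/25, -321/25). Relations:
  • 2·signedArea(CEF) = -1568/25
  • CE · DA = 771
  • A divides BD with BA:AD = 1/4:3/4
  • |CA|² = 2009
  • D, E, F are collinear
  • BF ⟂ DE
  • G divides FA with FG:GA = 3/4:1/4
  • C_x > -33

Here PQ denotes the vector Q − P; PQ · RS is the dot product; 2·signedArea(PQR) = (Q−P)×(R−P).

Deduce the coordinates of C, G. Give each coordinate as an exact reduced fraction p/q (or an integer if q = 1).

1. C_x = -32  [CE · DA = 771 ∩ 2·signedArea(CEF) = -1568/25]
2. C_y = 23  [CE · DA = 771 ∩ 2·signedArea(CEF) = -1568/25]
   → C = (-32, 23)
3. G_x = 297/100  [G divides FA with FG:GA = 3/4:1/4]
4. G_y = -174/25  [G divides FA with FG:GA = 3/4:1/4]
   → G = (297/100, -174/25)

C = (-32, 23)
G = (297/100, -174/25)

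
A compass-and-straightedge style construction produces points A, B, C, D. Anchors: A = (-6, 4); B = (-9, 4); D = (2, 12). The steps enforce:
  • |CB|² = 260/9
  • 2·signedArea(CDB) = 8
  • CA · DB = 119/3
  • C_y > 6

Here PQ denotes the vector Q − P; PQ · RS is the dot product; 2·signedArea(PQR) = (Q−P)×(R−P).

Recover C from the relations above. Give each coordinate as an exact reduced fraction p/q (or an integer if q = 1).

C = (-13/3, 20/3)

1. C_x = -13/3  [2·signedArea(CDB) = 8 ∩ CA · DB = 119/3]
2. C_y = 20/3  [2·signedArea(CDB) = 8 ∩ CA · DB = 119/3]
   → C = (-13/3, 20/3)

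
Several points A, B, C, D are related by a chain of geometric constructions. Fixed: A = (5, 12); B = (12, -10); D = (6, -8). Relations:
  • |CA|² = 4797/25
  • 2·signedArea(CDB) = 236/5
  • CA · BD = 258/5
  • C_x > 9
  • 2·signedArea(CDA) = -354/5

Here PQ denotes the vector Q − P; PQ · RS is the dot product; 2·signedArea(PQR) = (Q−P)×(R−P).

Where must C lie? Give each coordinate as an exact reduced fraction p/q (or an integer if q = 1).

1. C_x = 46/5  [2·signedArea(CDA) = -354/5 ∩ 2·signedArea(CDB) = 236/5]
2. C_y = -6/5  [2·signedArea(CDA) = -354/5 ∩ 2·signedArea(CDB) = 236/5]
   → C = (46/5, -6/5)

C = (46/5, -6/5)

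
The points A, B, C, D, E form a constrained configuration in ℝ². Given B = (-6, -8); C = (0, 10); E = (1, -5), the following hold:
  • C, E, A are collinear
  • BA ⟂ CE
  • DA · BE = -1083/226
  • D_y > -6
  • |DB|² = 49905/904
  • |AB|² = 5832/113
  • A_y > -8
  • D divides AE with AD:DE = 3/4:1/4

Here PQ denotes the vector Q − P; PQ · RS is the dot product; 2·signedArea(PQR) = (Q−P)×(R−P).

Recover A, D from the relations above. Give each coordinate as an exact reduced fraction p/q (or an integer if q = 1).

1. A_x = 132/113  [C, E, A are collinear ∩ BA ⟂ CE]
2. A_y = -850/113  [C, E, A are collinear ∩ BA ⟂ CE]
   → A = (132/113, -850/113)
3. D_x = 471/452  [D divides AE with AD:DE = 3/4:1/4]
4. D_y = -2545/452  [D divides AE with AD:DE = 3/4:1/4]
   → D = (471/452, -2545/452)

A = (132/113, -850/113)
D = (471/452, -2545/452)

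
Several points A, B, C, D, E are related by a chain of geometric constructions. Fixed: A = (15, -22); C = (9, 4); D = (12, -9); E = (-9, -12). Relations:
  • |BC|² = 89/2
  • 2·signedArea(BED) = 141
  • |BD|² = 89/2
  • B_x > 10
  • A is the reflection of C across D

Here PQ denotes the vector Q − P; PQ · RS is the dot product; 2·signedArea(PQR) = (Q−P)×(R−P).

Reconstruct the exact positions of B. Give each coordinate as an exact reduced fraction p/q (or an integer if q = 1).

B = (21/2, -5/2)

1. B_x = 21/2  [line -3·x + 21·y + 84 = 0 ∩ |BC|² = 89/2]
2. B_y = -5/2  [line -3·x + 21·y + 84 = 0 ∩ |BC|² = 89/2]
   → B = (21/2, -5/2)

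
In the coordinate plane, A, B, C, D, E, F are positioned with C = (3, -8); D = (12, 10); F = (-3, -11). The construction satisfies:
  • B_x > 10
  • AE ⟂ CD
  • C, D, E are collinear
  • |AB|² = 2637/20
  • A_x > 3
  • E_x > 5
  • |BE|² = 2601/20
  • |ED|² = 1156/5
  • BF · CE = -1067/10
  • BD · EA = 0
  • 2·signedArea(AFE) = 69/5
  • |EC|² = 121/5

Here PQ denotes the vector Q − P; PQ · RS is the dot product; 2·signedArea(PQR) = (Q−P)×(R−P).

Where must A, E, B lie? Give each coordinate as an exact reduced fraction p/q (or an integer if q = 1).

A = (4, -3)
B = (103/10, 33/5)
E = (26/5, -18/5)

1. E_x = 26/5  [line -18·x + 9·y + 126 = 0 ∩ |EC|² = 121/5]
2. E_y = -18/5  [line -18·x + 9·y + 126 = 0 ∩ |EC|² = 121/5]
   → E = (26/5, -18/5)
3. B_x = 103/10  [line -11/5·x + -22/5·y + 517/10 = 0 ∩ |BE|² = 2601/20]
4. B_y = 33/5  [line -11/5·x + -22/5·y + 517/10 = 0 ∩ |BE|² = 2601/20]
   → B = (103/10, 33/5)
5. A_x = 4  [2·signedArea(AFE) = 69/5 ∩ AE ⟂ CD]
6. A_y = -3  [2·signedArea(AFE) = 69/5 ∩ AE ⟂ CD]
   → A = (4, -3)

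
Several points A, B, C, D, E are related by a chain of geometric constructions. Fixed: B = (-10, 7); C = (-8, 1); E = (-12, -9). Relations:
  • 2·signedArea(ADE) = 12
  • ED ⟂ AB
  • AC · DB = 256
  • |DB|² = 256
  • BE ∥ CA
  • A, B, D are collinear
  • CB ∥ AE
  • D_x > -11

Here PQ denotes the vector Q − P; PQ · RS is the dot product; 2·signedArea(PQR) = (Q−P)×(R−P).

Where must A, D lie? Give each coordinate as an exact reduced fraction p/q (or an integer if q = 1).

1. A_x = -10  [CB ∥ AE ∩ BE ∥ CA]
2. A_y = -15  [CB ∥ AE ∩ BE ∥ CA]
   → A = (-10, -15)
3. D_x = -10  [A, B, D are collinear ∩ ED ⟂ AB]
4. D_y = -9  [A, B, D are collinear ∩ ED ⟂ AB]
   → D = (-10, -9)

A = (-10, -15)
D = (-10, -9)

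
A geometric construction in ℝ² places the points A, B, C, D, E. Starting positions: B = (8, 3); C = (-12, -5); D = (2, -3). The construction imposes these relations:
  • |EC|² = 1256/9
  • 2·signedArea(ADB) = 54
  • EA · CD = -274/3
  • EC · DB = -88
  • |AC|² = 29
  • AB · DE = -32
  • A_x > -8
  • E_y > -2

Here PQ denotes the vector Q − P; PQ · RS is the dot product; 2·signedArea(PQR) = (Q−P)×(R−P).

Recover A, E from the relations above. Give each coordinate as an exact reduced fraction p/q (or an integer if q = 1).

A = (-7, -3)
E = (-2/3, -5/3)

1. A_x = -7  [line -6·x + 6·y + -24 = 0 ∩ |AC|² = 29]
2. A_y = -3  [line -6·x + 6·y + -24 = 0 ∩ |AC|² = 29]
   → A = (-7, -3)
3. E_x = -2/3  [EC · DB = -88 ∩ AB · DE = -32]
4. E_y = -5/3  [EC · DB = -88 ∩ AB · DE = -32]
   → E = (-2/3, -5/3)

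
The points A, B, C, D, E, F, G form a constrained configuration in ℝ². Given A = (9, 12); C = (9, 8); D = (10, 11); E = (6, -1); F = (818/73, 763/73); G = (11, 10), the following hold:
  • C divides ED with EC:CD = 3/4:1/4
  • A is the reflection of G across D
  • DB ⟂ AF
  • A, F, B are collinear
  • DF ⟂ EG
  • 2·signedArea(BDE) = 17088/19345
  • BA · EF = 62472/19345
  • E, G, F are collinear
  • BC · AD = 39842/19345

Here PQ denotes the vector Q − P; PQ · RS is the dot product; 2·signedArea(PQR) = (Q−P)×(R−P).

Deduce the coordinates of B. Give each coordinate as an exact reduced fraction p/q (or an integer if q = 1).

B = (196162/19345, 216659/19345)

1. B_x = 196162/19345  [A, F, B are collinear ∩ DB ⟂ AF]
2. B_y = 216659/19345  [A, F, B are collinear ∩ DB ⟂ AF]
   → B = (196162/19345, 216659/19345)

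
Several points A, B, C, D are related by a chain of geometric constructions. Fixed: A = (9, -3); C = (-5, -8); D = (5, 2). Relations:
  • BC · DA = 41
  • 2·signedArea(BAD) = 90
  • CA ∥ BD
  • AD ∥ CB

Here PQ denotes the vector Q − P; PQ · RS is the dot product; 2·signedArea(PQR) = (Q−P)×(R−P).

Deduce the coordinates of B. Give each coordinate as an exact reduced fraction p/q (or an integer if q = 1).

1. B_x = -9  [CA ∥ BD ∩ AD ∥ CB]
2. B_y = -3  [CA ∥ BD ∩ AD ∥ CB]
   → B = (-9, -3)

B = (-9, -3)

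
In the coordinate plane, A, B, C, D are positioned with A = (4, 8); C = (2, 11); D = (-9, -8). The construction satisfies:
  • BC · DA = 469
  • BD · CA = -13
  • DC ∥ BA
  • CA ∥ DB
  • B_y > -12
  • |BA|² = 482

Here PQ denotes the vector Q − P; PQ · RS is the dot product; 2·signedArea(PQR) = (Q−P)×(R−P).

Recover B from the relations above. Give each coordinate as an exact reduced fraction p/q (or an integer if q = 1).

B = (-7, -11)

1. B_x = -7  [DC ∥ BA ∩ CA ∥ DB]
2. B_y = -11  [DC ∥ BA ∩ CA ∥ DB]
   → B = (-7, -11)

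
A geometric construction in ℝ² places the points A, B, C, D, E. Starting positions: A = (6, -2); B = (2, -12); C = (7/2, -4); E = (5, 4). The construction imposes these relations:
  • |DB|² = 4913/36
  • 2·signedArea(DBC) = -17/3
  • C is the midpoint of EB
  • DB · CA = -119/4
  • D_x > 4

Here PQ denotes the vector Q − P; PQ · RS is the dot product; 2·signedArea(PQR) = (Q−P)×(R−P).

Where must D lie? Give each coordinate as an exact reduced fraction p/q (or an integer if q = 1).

1. D_x = 29/6  [2·signedArea(DBC) = -17/3 ∩ DB · CA = -119/4]
2. D_y = -2/3  [2·signedArea(DBC) = -17/3 ∩ DB · CA = -119/4]
   → D = (29/6, -2/3)

D = (29/6, -2/3)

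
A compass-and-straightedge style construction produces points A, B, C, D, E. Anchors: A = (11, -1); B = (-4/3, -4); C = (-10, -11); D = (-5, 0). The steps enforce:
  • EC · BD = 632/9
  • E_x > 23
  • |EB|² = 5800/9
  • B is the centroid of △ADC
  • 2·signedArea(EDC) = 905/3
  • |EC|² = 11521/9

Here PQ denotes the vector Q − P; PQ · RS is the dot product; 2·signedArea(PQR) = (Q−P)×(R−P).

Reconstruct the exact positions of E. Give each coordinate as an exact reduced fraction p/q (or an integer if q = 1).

E = (70/3, 2)

1. E_x = 70/3  [2·signedArea(EDC) = 905/3 ∩ EC · BD = 632/9]
2. E_y = 2  [2·signedArea(EDC) = 905/3 ∩ EC · BD = 632/9]
   → E = (70/3, 2)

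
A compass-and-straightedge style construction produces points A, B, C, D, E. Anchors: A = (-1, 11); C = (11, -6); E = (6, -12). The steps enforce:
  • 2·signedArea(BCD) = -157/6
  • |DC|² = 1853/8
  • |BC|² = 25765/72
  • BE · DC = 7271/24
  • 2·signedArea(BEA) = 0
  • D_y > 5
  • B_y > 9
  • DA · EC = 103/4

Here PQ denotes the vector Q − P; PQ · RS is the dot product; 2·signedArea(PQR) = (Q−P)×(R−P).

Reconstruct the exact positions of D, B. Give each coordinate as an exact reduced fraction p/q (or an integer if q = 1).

1. D_x = 3/4  [line -5·x + -6·y + 141/4 = 0 ∩ |DC|² = 1853/8]
2. D_y = 21/4  [line -5·x + -6·y + 141/4 = 0 ∩ |DC|² = 1853/8]
   → D = (3/4, 21/4)
3. B_x = -5/12  [2·signedArea(BEA) = 0 ∩ 2·signedArea(BCD) = -157/6]
4. B_y = 109/12  [2·signedArea(BEA) = 0 ∩ 2·signedArea(BCD) = -157/6]
   → B = (-5/12, 109/12)

B = (-5/12, 109/12)
D = (3/4, 21/4)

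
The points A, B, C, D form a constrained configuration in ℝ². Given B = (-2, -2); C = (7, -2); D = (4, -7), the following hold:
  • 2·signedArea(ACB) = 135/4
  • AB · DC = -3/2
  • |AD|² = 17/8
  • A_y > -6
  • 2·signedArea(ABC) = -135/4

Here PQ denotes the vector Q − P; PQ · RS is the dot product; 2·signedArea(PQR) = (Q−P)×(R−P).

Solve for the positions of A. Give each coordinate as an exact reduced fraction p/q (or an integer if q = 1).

A = (19/4, -23/4)

1. A_x = 19/4  [AB · DC = -3/2 ∩ 2·signedArea(ABC) = -135/4]
2. A_y = -23/4  [AB · DC = -3/2 ∩ 2·signedArea(ABC) = -135/4]
   → A = (19/4, -23/4)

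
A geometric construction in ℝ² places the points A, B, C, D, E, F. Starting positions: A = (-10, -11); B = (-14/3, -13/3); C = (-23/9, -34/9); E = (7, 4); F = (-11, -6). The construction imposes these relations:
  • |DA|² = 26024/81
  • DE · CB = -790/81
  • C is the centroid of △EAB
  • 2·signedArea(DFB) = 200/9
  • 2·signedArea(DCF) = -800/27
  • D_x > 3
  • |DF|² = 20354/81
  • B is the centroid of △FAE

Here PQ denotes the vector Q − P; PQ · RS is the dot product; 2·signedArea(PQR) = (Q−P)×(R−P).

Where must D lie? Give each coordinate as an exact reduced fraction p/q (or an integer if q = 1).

1. D_x = 28/9  [2·signedArea(DFB) = 200/9 ∩ DE · CB = -790/81]
2. D_y = 11/9  [2·signedArea(DFB) = 200/9 ∩ DE · CB = -790/81]
   → D = (28/9, 11/9)

D = (28/9, 11/9)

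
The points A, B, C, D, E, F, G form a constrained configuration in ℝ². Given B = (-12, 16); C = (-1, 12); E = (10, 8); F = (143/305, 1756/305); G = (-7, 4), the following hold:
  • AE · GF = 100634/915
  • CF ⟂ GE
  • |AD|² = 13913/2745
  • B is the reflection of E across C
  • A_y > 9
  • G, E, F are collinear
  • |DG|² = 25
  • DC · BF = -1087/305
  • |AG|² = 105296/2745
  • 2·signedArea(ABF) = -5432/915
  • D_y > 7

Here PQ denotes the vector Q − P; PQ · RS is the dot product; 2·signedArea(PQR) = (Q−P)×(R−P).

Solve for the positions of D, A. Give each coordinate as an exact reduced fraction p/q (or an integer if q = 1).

A = (-1579/305, 9076/915)
D = (-4, 8)

1. D_x = -4  [line -3803/305·x + 3124/305·y + -40204/305 = 0 ∩ |DG|² = 25]
2. D_y = 8  [line -3803/305·x + 3124/305·y + -40204/305 = 0 ∩ |DG|² = 25]
   → D = (-4, 8)
3. A_x = -1579/305  [2·signedArea(ABF) = -5432/915 ∩ AE · GF = 100634/915]
4. A_y = 9076/915  [2·signedArea(ABF) = -5432/915 ∩ AE · GF = 100634/915]
   → A = (-1579/305, 9076/915)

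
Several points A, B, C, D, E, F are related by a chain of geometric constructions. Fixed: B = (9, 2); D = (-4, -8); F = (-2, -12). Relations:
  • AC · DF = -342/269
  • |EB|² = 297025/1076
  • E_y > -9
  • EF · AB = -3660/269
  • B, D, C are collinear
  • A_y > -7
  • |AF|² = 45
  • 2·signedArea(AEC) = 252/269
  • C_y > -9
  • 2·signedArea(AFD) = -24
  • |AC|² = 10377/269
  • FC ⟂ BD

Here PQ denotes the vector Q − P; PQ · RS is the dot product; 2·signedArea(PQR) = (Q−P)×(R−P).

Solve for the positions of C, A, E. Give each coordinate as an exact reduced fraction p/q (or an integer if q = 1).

1. C_x = -1258/269  [B, D, C are collinear ∩ FC ⟂ BD]
2. C_y = -2292/269  [B, D, C are collinear ∩ FC ⟂ BD]
   → C = (-1258/269, -2292/269)
3. A_x = 1  [2·signedArea(AFD) = -24 ∩ AC · DF = -342/269]
4. A_y = -6  [2·signedArea(AFD) = -24 ∩ AC · DF = -342/269]
   → A = (1, -6)
5. E_x = -2243/538  [2·signedArea(AEC) = 252/269 ∩ EF · AB = -3660/269]
6. E_y = -2187/269  [2·signedArea(AEC) = 252/269 ∩ EF · AB = -3660/269]
   → E = (-2243/538, -2187/269)

A = (1, -6)
C = (-1258/269, -2292/269)
E = (-2243/538, -2187/269)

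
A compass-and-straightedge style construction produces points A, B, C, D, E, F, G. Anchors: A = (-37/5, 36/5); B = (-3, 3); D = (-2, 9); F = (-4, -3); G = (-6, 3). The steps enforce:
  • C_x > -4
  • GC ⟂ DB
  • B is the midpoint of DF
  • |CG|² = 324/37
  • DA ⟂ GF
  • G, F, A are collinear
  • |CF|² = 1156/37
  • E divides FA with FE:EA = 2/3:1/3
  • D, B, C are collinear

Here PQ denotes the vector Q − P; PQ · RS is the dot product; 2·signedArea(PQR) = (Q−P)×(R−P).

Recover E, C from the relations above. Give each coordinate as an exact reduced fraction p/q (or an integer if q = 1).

C = (-114/37, 93/37)
E = (-94/15, 19/5)

1. E_x = -94/15  [E divides FA with FE:EA = 2/3:1/3]
2. E_y = 19/5  [E divides FA with FE:EA = 2/3:1/3]
   → E = (-94/15, 19/5)
3. C_x = -114/37  [D, B, C are collinear ∩ GC ⟂ DB]
4. C_y = 93/37  [D, B, C are collinear ∩ GC ⟂ DB]
   → C = (-114/37, 93/37)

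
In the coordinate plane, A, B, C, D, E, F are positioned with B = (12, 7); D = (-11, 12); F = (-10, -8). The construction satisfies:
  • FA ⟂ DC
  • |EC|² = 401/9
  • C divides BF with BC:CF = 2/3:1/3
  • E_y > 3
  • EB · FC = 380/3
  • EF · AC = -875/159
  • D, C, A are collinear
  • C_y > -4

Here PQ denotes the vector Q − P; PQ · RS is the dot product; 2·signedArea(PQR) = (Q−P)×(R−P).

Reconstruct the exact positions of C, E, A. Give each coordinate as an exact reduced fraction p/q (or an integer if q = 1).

1. C_x = -8/3  [C divides BF with BC:CF = 2/3:1/3]
2. C_y = -3  [C divides BF with BC:CF = 2/3:1/3]
   → C = (-8/3, -3)
3. E_x = -3  [line -22/3·x + -5·y + -11/3 = 0 ∩ |EC|² = 401/9]
4. E_y = 11/3  [line -22/3·x + -5·y + -11/3 = 0 ∩ |EC|² = 401/9]
   → E = (-3, 11/3)
5. A_x = -241/106  [D, C, A are collinear ∩ FA ⟂ DC]
6. A_y = -393/106  [D, C, A are collinear ∩ FA ⟂ DC]
   → A = (-241/106, -393/106)

A = (-241/106, -393/106)
C = (-8/3, -3)
E = (-3, 11/3)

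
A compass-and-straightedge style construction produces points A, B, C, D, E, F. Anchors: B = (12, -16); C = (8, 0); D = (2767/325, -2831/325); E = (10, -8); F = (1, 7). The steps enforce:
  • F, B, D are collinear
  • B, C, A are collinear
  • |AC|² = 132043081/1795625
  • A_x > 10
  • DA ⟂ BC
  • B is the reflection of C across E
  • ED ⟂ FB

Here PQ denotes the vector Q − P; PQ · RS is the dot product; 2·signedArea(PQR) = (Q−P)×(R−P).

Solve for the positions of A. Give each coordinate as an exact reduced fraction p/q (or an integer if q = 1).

1. A_x = 55691/5525  [B, C, A are collinear ∩ DA ⟂ BC]
2. A_y = -45964/5525  [B, C, A are collinear ∩ DA ⟂ BC]
   → A = (55691/5525, -45964/5525)

A = (55691/5525, -45964/5525)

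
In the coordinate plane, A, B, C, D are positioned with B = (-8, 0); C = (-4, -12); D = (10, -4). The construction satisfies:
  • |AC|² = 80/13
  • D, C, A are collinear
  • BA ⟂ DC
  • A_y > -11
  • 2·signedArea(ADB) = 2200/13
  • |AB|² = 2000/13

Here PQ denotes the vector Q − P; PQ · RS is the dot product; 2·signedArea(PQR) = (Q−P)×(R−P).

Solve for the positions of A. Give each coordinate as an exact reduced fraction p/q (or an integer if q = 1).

1. A_x = -24/13  [D, C, A are collinear ∩ BA ⟂ DC]
2. A_y = -140/13  [D, C, A are collinear ∩ BA ⟂ DC]
   → A = (-24/13, -140/13)

A = (-24/13, -140/13)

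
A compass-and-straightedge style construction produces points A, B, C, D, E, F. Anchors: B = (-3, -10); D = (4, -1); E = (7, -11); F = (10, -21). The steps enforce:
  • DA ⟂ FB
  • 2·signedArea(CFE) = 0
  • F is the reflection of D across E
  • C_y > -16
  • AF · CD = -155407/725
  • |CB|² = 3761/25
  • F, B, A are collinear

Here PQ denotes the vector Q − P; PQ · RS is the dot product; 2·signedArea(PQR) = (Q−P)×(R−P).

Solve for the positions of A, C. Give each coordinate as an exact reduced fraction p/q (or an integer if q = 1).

1. A_x = -487/145  [F, B, A are collinear ∩ DA ⟂ FB]
2. A_y = -1406/145  [F, B, A are collinear ∩ DA ⟂ FB]
   → A = (-487/145, -1406/145)
3. C_x = 41/5  [2·signedArea(CFE) = 0 ∩ AF · CD = -155407/725]
4. C_y = -15  [2·signedArea(CFE) = 0 ∩ AF · CD = -155407/725]
   → C = (41/5, -15)

A = (-487/145, -1406/145)
C = (41/5, -15)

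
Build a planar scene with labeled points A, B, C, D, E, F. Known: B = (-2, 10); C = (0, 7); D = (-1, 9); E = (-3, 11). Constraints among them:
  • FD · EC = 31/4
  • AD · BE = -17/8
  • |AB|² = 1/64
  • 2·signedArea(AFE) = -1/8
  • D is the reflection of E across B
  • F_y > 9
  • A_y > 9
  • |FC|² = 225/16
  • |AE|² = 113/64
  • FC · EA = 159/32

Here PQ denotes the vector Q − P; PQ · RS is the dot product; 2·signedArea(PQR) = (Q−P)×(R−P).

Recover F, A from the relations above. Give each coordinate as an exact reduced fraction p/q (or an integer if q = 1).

A = (-17/8, 10)
F = (-9/4, 10)

1. F_x = -9/4  [line -3·x + 4·y + -187/4 = 0 ∩ |FC|² = 225/16]
2. F_y = 10  [line -3·x + 4·y + -187/4 = 0 ∩ |FC|² = 225/16]
   → F = (-9/4, 10)
3. A_x = -17/8  [2·signedArea(AFE) = -1/8 ∩ AD · BE = -17/8]
4. A_y = 10  [2·signedArea(AFE) = -1/8 ∩ AD · BE = -17/8]
   → A = (-17/8, 10)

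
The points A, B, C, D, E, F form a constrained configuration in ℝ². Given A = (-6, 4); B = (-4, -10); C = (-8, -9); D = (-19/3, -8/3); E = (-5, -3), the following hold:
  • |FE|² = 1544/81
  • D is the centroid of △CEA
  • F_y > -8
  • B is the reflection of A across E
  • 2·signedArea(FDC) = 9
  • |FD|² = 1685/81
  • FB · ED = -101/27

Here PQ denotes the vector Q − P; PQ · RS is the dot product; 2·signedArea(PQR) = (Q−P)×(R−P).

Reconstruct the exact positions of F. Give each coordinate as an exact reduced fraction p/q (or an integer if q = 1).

F = (-55/9, -65/9)

1. F_x = -55/9  [2·signedArea(FDC) = 9 ∩ FB · ED = -101/27]
2. F_y = -65/9  [2·signedArea(FDC) = 9 ∩ FB · ED = -101/27]
   → F = (-55/9, -65/9)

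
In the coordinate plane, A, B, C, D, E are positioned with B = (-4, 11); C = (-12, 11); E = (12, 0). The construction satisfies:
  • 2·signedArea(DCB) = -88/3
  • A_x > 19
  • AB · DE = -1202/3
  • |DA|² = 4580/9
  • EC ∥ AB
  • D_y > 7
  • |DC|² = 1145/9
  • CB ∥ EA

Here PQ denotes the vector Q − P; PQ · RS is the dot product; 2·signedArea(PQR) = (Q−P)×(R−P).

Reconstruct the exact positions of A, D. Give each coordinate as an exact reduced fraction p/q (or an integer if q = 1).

A = (20, 0)
D = (-4/3, 22/3)

1. A_x = 20  [EC ∥ AB ∩ CB ∥ EA]
2. A_y = 0  [EC ∥ AB ∩ CB ∥ EA]
   → A = (20, 0)
3. D_x = -4/3  [2·signedArea(DCB) = -88/3 ∩ AB · DE = -1202/3]
4. D_y = 22/3  [2·signedArea(DCB) = -88/3 ∩ AB · DE = -1202/3]
   → D = (-4/3, 22/3)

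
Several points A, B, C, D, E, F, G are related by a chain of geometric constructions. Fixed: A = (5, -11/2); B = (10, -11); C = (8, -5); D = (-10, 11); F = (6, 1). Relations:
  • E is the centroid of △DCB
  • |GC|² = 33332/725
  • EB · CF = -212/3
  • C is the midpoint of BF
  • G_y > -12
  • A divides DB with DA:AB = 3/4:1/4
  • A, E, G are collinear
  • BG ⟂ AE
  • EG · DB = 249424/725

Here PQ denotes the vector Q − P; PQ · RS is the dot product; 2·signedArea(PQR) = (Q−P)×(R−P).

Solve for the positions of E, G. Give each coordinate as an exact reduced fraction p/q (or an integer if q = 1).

1. E_x = 8/3  [E is the centroid of △DCB]
2. E_y = -5/3  [E is the centroid of △DCB]
   → E = (8/3, -5/3)
3. G_x = 6376/725  [A, E, G are collinear ∩ BG ⟂ AE]
4. G_y = -8507/725  [A, E, G are collinear ∩ BG ⟂ AE]
   → G = (6376/725, -8507/725)

E = (8/3, -5/3)
G = (6376/725, -8507/725)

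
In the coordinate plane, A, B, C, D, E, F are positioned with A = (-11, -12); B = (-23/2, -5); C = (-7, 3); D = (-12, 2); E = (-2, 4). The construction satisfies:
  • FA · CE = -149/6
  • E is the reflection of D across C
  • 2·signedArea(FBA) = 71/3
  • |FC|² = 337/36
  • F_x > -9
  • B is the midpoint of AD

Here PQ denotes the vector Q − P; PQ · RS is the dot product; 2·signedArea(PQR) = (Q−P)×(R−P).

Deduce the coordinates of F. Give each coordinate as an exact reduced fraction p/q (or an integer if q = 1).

1. F_x = -17/2  [FA · CE = -149/6 ∩ 2·signedArea(FBA) = 71/3]
2. F_y = 1/3  [FA · CE = -149/6 ∩ 2·signedArea(FBA) = 71/3]
   → F = (-17/2, 1/3)

F = (-17/2, 1/3)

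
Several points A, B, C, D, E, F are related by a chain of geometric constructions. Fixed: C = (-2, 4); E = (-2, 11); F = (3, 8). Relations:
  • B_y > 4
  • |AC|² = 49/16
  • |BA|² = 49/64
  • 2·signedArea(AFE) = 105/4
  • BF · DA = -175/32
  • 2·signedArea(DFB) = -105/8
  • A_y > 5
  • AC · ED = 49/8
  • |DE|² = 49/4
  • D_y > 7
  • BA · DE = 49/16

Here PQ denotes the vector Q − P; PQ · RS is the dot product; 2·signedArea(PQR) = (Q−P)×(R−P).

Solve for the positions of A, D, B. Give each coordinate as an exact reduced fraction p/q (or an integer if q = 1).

1. A_x = -2  [line -3·x + -5·y + 91/4 = 0 ∩ |AC|² = 49/16]
2. A_y = 23/4  [line -3·x + -5·y + 91/4 = 0 ∩ |AC|² = 49/16]
   → A = (-2, 23/4)
3. D_y = 15/2  [AC · ED = 49/8]
4. D_x = -2  [|DE|² = 49/4]
   → D = (-2, 15/2)
5. B_x = -2  [2·signedArea(DFB) = -105/8 ∩ BF · DA = -175/32]
6. B_y = 39/8  [2·signedArea(DFB) = -105/8 ∩ BF · DA = -175/32]
   → B = (-2, 39/8)

A = (-2, 23/4)
B = (-2, 39/8)
D = (-2, 15/2)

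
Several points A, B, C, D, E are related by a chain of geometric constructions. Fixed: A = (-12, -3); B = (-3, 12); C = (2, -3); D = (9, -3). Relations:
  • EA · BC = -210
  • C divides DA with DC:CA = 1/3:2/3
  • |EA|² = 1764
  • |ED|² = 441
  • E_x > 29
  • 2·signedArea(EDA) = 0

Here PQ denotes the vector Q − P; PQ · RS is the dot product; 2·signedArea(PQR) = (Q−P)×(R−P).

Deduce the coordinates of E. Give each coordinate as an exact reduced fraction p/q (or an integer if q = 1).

E = (30, -3)

1. E_x = 30  [2·signedArea(EDA) = 0 ∩ EA · BC = -210]
2. E_y = -3  [2·signedArea(EDA) = 0 ∩ EA · BC = -210]
   → E = (30, -3)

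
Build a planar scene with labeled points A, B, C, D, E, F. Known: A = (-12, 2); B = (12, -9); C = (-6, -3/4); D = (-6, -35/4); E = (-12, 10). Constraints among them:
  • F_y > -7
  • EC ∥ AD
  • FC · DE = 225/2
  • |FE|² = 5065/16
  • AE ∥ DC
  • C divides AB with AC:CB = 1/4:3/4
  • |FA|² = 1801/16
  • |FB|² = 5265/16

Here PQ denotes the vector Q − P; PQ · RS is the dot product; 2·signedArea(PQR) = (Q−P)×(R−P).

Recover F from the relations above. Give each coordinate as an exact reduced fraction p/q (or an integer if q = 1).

F = (-6, -27/4)

1. F_x = -6  [line 6·x + -75/4·y + -1449/16 = 0 ∩ |FE|² = 5065/16]
2. F_y = -27/4  [line 6·x + -75/4·y + -1449/16 = 0 ∩ |FE|² = 5065/16]
   → F = (-6, -27/4)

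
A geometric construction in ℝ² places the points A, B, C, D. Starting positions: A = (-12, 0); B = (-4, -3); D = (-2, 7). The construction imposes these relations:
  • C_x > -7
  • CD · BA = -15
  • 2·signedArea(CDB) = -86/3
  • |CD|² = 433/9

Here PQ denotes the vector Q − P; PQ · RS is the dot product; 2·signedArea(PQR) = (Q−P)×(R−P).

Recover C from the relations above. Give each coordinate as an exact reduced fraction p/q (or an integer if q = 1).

C = (-6, 4/3)

1. C_x = -6  [CD · BA = -15 ∩ 2·signedArea(CDB) = -86/3]
2. C_y = 4/3  [CD · BA = -15 ∩ 2·signedArea(CDB) = -86/3]
   → C = (-6, 4/3)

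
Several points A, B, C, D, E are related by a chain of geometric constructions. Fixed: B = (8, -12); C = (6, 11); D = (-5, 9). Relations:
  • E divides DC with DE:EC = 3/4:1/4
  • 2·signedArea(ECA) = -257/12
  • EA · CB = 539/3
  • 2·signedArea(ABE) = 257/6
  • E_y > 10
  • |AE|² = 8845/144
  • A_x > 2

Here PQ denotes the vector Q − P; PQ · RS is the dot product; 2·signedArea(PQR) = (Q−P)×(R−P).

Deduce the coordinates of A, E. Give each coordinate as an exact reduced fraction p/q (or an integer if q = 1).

1. E_x = 13/4  [E divides DC with DE:EC = 3/4:1/4]
2. E_y = 21/2  [E divides DC with DE:EC = 3/4:1/4]
   → E = (13/4, 21/2)
3. A_x = 3  [2·signedArea(ABE) = 257/6 ∩ EA · CB = 539/3]
4. A_y = 8/3  [2·signedArea(ABE) = 257/6 ∩ EA · CB = 539/3]
   → A = (3, 8/3)

A = (3, 8/3)
E = (13/4, 21/2)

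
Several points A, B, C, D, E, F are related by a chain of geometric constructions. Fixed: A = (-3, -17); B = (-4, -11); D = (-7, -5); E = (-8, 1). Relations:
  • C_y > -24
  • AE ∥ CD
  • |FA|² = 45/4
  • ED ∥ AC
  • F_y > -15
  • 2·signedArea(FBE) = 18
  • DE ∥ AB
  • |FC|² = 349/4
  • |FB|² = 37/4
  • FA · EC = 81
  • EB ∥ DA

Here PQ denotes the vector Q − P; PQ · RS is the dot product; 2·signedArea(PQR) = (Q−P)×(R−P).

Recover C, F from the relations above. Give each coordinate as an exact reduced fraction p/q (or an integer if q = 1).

1. C_x = -2  [AE ∥ CD ∩ ED ∥ AC]
2. C_y = -23  [AE ∥ CD ∩ ED ∥ AC]
   → C = (-2, -23)
3. F_x = -9/2  [2·signedArea(FBE) = 18 ∩ FA · EC = 81]
4. F_y = -14  [2·signedArea(FBE) = 18 ∩ FA · EC = 81]
   → F = (-9/2, -14)

C = (-2, -23)
F = (-9/2, -14)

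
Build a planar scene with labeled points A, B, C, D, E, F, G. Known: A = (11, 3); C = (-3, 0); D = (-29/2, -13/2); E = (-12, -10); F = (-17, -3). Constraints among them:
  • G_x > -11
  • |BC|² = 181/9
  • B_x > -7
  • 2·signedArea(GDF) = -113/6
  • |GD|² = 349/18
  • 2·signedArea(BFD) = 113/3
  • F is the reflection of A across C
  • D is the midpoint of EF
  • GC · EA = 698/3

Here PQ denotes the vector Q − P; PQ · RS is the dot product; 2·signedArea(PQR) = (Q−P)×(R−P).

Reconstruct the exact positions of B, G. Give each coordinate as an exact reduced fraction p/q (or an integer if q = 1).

B = (-6, -10/3)
G = (-32/3, -13/3)

1. B_x = -6  [line 7/2·x + 5/2·y + 88/3 = 0 ∩ |BC|² = 181/9]
2. B_y = -10/3  [line 7/2·x + 5/2·y + 88/3 = 0 ∩ |BC|² = 181/9]
   → B = (-6, -10/3)
3. G_x = -32/3  [2·signedArea(GDF) = -113/6 ∩ GC · EA = 698/3]
4. G_y = -13/3  [2·signedArea(GDF) = -113/6 ∩ GC · EA = 698/3]
   → G = (-32/3, -13/3)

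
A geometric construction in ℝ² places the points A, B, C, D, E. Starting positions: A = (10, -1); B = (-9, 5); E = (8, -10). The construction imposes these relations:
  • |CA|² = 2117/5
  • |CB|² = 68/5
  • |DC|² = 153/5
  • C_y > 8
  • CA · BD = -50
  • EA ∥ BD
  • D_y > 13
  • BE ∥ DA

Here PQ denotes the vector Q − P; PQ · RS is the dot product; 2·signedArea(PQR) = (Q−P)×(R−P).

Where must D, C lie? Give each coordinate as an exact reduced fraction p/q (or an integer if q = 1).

C = (-41/5, 43/5)
D = (-7, 14)

1. D_x = -7  [BE ∥ DA ∩ EA ∥ BD]
2. D_y = 14  [BE ∥ DA ∩ EA ∥ BD]
   → D = (-7, 14)
3. C_x = -41/5  [line -2·x + -9·y + 61 = 0 ∩ |CA|² = 2117/5]
4. C_y = 43/5  [line -2·x + -9·y + 61 = 0 ∩ |CA|² = 2117/5]
   → C = (-41/5, 43/5)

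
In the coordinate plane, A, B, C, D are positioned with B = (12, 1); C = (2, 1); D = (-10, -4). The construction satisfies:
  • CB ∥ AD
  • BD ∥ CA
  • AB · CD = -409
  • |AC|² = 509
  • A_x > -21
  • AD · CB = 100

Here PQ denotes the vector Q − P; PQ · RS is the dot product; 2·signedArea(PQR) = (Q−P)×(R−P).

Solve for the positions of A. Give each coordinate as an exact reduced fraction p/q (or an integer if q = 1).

1. A_x = -20  [CB ∥ AD ∩ BD ∥ CA]
2. A_y = -4  [CB ∥ AD ∩ BD ∥ CA]
   → A = (-20, -4)

A = (-20, -4)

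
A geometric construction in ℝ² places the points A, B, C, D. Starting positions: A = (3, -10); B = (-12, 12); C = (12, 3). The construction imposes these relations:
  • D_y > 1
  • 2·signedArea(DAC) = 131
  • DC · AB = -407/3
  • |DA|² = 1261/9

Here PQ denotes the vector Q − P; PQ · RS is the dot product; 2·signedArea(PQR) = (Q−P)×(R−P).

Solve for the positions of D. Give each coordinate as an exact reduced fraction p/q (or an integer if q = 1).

D = (1, 5/3)

1. D_x = 1  [2·signedArea(DAC) = 131 ∩ DC · AB = -407/3]
2. D_y = 5/3  [2·signedArea(DAC) = 131 ∩ DC · AB = -407/3]
   → D = (1, 5/3)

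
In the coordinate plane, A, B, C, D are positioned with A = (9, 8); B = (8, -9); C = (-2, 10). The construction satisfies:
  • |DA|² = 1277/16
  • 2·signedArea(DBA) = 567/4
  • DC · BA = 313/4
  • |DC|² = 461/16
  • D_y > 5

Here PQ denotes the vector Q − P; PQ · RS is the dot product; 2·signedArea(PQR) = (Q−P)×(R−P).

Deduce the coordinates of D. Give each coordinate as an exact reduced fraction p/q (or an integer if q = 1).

1. D_x = 1/2  [2·signedArea(DBA) = 567/4 ∩ DC · BA = 313/4]
2. D_y = 21/4  [2·signedArea(DBA) = 567/4 ∩ DC · BA = 313/4]
   → D = (1/2, 21/4)

D = (1/2, 21/4)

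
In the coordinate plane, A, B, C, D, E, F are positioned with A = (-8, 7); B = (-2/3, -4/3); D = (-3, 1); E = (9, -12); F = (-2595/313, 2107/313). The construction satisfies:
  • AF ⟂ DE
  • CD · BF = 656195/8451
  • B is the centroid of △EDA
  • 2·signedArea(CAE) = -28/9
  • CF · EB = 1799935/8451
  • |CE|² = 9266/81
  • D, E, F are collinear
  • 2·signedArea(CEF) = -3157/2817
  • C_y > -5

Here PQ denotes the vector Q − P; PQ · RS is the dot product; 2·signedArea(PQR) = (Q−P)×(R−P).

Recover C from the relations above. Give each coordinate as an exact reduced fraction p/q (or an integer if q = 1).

C = (16/9, -37/9)

1. C_x = 16/9  [2·signedArea(CEF) = -3157/2817 ∩ CD · BF = 656195/8451]
2. C_y = -37/9  [2·signedArea(CEF) = -3157/2817 ∩ CD · BF = 656195/8451]
   → C = (16/9, -37/9)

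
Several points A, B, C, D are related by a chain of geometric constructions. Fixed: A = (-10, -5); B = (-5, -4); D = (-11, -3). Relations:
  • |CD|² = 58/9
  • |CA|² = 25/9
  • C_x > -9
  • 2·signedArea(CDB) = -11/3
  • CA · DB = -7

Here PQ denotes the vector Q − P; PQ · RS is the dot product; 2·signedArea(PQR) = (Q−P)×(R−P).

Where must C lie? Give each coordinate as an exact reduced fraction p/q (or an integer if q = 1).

1. C_x = -26/3  [CA · DB = -7 ∩ 2·signedArea(CDB) = -11/3]
2. C_y = -4  [CA · DB = -7 ∩ 2·signedArea(CDB) = -11/3]
   → C = (-26/3, -4)

C = (-26/3, -4)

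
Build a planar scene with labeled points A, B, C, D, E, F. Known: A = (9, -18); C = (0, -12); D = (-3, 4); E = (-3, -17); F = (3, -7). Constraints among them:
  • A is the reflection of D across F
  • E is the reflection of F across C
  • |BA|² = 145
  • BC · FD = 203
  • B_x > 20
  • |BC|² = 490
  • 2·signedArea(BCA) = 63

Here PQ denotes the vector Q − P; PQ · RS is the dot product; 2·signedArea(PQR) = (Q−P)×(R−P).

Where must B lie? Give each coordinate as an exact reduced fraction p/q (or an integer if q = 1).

1. B_x = 21  [2·signedArea(BCA) = 63 ∩ BC · FD = 203]
2. B_y = -19  [2·signedArea(BCA) = 63 ∩ BC · FD = 203]
   → B = (21, -19)

B = (21, -19)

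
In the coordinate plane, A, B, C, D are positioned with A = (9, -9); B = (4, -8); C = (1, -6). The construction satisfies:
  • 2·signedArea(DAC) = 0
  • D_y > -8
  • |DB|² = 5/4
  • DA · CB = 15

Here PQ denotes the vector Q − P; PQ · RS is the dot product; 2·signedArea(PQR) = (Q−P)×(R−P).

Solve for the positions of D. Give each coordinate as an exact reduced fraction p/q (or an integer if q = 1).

1. D_x = 5  [2·signedArea(DAC) = 0 ∩ DA · CB = 15]
2. D_y = -15/2  [2·signedArea(DAC) = 0 ∩ DA · CB = 15]
   → D = (5, -15/2)

D = (5, -15/2)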